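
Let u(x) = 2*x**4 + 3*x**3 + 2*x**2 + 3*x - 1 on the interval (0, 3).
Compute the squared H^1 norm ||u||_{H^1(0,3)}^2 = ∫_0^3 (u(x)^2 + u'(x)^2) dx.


||u||_{H^1}^2 = 2644863/35

The H^1 norm (squared) on an interval (0, L) is
  ||u||_{H^1}^2 = ∫_0^L u(x)^2 dx + ∫_0^L u'(x)^2 dx.
Compute u'(x) = 8*x**3 + 9*x**2 + 4*x + 3.
Then u(x)^2 = 4*x**8 + 12*x**7 + 17*x**6 + 24*x**5 + 18*x**4 + 6*x**3 + 5*x**2 - 6*x + 1 and u'(x)^2 = 64*x**6 + 144*x**5 + 145*x**4 + 120*x**3 + 70*x**2 + 24*x + 9.
Integrate each monomial from 0 to 3 using ∫_0^3 c·x^n dx = c·3^(n+1)/(n+1):
  ∫_0^3 u(x)^2 dx = ∫_0^3 (4*x^8 + 12*x^7 + 17*x^6 + 24*x^5 + 18*x^4 + 6*x^3 + 5*x^2 - 6*x + 1) dx. Term by term:
    ∫_0^3 4*x^8 dx = 8748;  ∫_0^3 12*x^7 dx = 19683/2;  ∫_0^3 17*x^6 dx = 37179/7;
    ∫_0^3 24*x^5 dx = 2916;  ∫_0^3 18*x^4 dx = 4374/5;  ∫_0^3 6*x^3 dx = 243/2;
    ∫_0^3 5*x^2 dx = 45;  ∫_0^3 -6*x dx = -27;  ∫_0^3 1 dx = 3.
  Sum: 8748 + 19683/2 + 37179/7 + 2916 + 4374/5 + 243/2 + 45 − 27 + 3 = 974193/35.
  ∫_0^3 u'(x)^2 dx = ∫_0^3 (64*x^6 + 144*x^5 + 145*x^4 + 120*x^3 + 70*x^2 + 24*x + 9) dx. Term by term:
    ∫_0^3 64*x^6 dx = 139968/7;  ∫_0^3 144*x^5 dx = 17496;  ∫_0^3 145*x^4 dx = 7047;
    ∫_0^3 120*x^3 dx = 2430;  ∫_0^3 70*x^2 dx = 630;  ∫_0^3 24*x dx = 108;
    ∫_0^3 9 dx = 27.
  Sum: 139968/7 + 17496 + 7047 + 2430 + 630 + 108 + 27 = 334134/7.
Adding: ||u||_{H^1}^2 = 974193/35 + 334134/7 = 2644863/35.


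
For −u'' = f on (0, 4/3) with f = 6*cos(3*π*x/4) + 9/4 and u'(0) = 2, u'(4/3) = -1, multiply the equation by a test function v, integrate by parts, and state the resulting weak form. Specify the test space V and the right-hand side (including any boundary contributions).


V = H^1(0, 4/3) (v unrestricted at boundary; u is determined up to an additive constant); weak form: ∫_0^4/3 u'v' dx = ∫_0^4/3 (6*cos(3*π*x/4) + 9/4) v dx − v(4/3) − 2·v(0) for all v ∈ V.

Multiply both sides by a test function v and integrate from 0 to 4/3:
  ∫_0^4/3 −u''(x) v(x) dx = ∫_0^4/3 f(x) v(x) dx.
Integrate the LHS by parts once:
  ∫_0^4/3 −u'' v dx = −[u'(x) v(x)]_0^4/3 + ∫_0^4/3 u'(x) v'(x) dx.
Thus ∫_0^4/3 u'(x) v'(x) dx = ∫_0^4/3 f(x) v(x) dx + [u'(x) v(x)]_0^4/3.
Choose V so that boundary terms are either known or forced to vanish.
u has inhomogeneous Neumann u'(0) = 2, u'(4/3) = -1. [u' v]_0^4/3 = (-1)·v(4/3) − (2)·v(0) = − v(4/3) − 2·v(0). Take V = H^1(0, 4/3); boundary term becomes part of RHS.
Weak formulation: find u (satisfying any essential BC) such that ∫_0^4/3 u'(x) v'(x) dx = ∫_0^4/3 f v dx − v(4/3) − 2·v(0) for all v ∈ V (Neumann data are natural BCs: they enter the RHS as boundary terms).
Substituting f(x) = 6*cos(3*π*x/4) + 9/4, the right-hand side is ∫_0^4/3 (6*cos(3*π*x/4) + 9/4) v dx − v(4/3) − 2·v(0).
Compatibility check (pure Neumann): taking v ≡ 1 ∈ V gives 0 = ∫_0^4/3 f dx + (-1) − (2), i.e. ∫_0^4/3 f dx must equal u'(0) − u'(4/3) = 3. Indeed ∫_0^4/3 (6*cos(3*π*x/4) + 9/4) dx = 3, so the data are compatible. The solution is then unique only up to an additive constant (fix it e.g. by requiring ∫_0^4/3 u dx = 0).


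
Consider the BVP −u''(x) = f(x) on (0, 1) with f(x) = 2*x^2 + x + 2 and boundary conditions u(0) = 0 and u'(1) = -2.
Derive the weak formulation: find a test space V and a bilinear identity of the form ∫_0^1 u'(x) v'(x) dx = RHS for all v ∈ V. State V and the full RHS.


V = {v ∈ H^1(0, 1) : v(0) = 0} (test functions vanish at x = 0 where u is specified); weak form: ∫_0^1 u'v' dx = ∫_0^1 (2*x^2 + x + 2) v dx − 2·v(1) for all v ∈ V.

Multiply both sides by a test function v and integrate from 0 to 1:
  ∫_0^1 −u''(x) v(x) dx = ∫_0^1 f(x) v(x) dx.
Integrate the LHS by parts once:
  ∫_0^1 −u'' v dx = −[u'(x) v(x)]_0^1 + ∫_0^1 u'(x) v'(x) dx.
Thus ∫_0^1 u'(x) v'(x) dx = ∫_0^1 f(x) v(x) dx + [u'(x) v(x)]_0^1.
Choose V so that boundary terms are either known or forced to vanish.
Mixed BC: u(0) = 0 (Dirichlet) and u'(1) = -2 (Neumann). Define V = {v ∈ H^1(0, 1) : v(0) = 0}. Then [u' v]_0^1 = u'(1)·v(1) − u'(0)·0 = − 2·v(1).
Weak formulation: find u (satisfying any essential BC) such that ∫_0^1 u'(x) v'(x) dx = ∫_0^1 f v dx − 2·v(1) for all v ∈ V (Dirichlet at 0 absorbed into V; Neumann datum at x = 1 contributes the boundary term).
Substituting f(x) = 2*x^2 + x + 2, the right-hand side is ∫_0^1 (2*x^2 + x + 2) v dx − 2·v(1).


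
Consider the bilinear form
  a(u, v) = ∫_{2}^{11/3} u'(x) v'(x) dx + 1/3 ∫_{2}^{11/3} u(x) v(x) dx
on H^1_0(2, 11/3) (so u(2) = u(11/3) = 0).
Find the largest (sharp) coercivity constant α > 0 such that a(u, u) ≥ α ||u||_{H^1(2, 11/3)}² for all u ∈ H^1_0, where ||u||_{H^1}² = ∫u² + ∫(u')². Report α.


α = (25 + 27*π^2)/(3*(25 + 9*π^2))

Coercivity of a(·,·) on H^1_0(2, 11/3) means a(u, u) ≥ α ||u||_{H^1}² for every u ∈ H^1_0.
The interval has length L = 5/3, and Poincaré/coercivity depend only on L. Here a(u, u) = ∫(u')² + (1/3)·∫u².
Here 0 < c = 1/3 < 1. The condition a(u,u) ≥ α||u||_{H^1}² reads (1−α)∫(u')² ≥ (α−c)∫u². Any admissible α is ≤ 1 (rapidly oscillating u have ∫u²/∫(u')² → 0), and α = 1 would force 0 ≥ (1−c)∫u², impossible since c < 1; so 1−α > 0. By the sharp Poincaré inequality on H^1_0 of an interval of length L, ∫(u')² ≥ (π/L)²∫u² with equality for the first sine mode sin(π(x−x₀)/L) (x₀ the left endpoint), so the inequality holds for all u iff (1−α)(π/L)² ≥ α − c, i.e. α ≤ ((π/L)² + c)/((π/L)² + 1) = (1 + c(L/π)²)/(1 + (L/π)²). With (π/L)² = 9*π^2/25 and c = 1/3, the largest admissible constant is α = ((π/L)² + c)/((π/L)² + 1).
Simplifying, α = (25 + 27*π^2)/(3*(25 + 9*π^2)).


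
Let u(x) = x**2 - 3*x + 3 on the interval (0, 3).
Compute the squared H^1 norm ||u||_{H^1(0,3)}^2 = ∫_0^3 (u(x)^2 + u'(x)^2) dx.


||u||_{H^1}^2 = 171/10

The H^1 norm (squared) on an interval (0, L) is
  ||u||_{H^1}^2 = ∫_0^L u(x)^2 dx + ∫_0^L u'(x)^2 dx.
Compute u'(x) = 2*x - 3.
Then u(x)^2 = x**4 - 6*x**3 + 15*x**2 - 18*x + 9 and u'(x)^2 = 4*x**2 - 12*x + 9.
Integrate each monomial from 0 to 3 using ∫_0^3 c·x^n dx = c·3^(n+1)/(n+1):
  ∫_0^3 u(x)^2 dx = ∫_0^3 (x^4 - 6*x^3 + 15*x^2 - 18*x + 9) dx. Term by term:
    ∫_0^3 x^4 dx = 243/5;  ∫_0^3 -6*x^3 dx = -243/2;  ∫_0^3 15*x^2 dx = 135;
    ∫_0^3 -18*x dx = -81;  ∫_0^3 9 dx = 27.
  Sum: 243/5 − 243/2 + 135 − 81 + 27 = 81/10.
  ∫_0^3 u'(x)^2 dx = ∫_0^3 (4*x^2 - 12*x + 9) dx. Term by term:
    ∫_0^3 4*x^2 dx = 36;  ∫_0^3 -12*x dx = -54;  ∫_0^3 9 dx = 27.
  Sum: 36 − 54 + 27 = 9.
Adding: ||u||_{H^1}^2 = 81/10 + 9 = 171/10.


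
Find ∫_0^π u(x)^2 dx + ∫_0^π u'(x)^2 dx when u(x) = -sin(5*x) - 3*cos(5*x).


||u||_{H^1(0,π)}^2 = 130*π

u'(x) = 15*sin(5*x) - 5*cos(5*x).
Expand u² and (u')² and integrate term by term on (0, π), using: for integers n ≥ 1, ∫_0^π sin²(nx) dx = ∫_0^π cos²(nx) dx = π/2; for n ≠ n', ∫_0^π sin(nx)sin(n'x) dx = ∫_0^π cos(nx)cos(n'x) dx = 0; and by product-to-sum, ∫_0^π sin(nx)cos(n'x) dx = ½∫_0^π [sin((n+n')x) + sin((n−n')x)] dx, which is 0 when n+n' is even and 2n/(n²−n'²) when n+n' is odd (it need not vanish on (0, π)).
  u² squared terms: (-1)²·∫sin(5x)² dx = 1·π/2 = π/2;  (-3)²·∫cos(5x)² dx = 9·π/2 = 9*π/2.
  u² cross terms: 2·(-1)·(-3)·∫sin(5x)·cos(5x) dx = 6·(0) = 0.
  So ∫_0^π u² dx = π/2 + 9*π/2 + 0 = 5*π.
  (u')² squared terms: (-5)²·∫cos(5x)² dx = 25·π/2 = 25*π/2;  (15)²·∫sin(5x)² dx = 225·π/2 = 225*π/2.
  (u')² cross terms: 2·(-5)·(15)·∫cos(5x)·sin(5x) dx = -150·(0) = 0.
  So ∫_0^π (u')² dx = 25*π/2 + 225*π/2 + 0 = 125*π.
||u||_{H^1}^2 = (5*π) + (125*π) = 130*π.


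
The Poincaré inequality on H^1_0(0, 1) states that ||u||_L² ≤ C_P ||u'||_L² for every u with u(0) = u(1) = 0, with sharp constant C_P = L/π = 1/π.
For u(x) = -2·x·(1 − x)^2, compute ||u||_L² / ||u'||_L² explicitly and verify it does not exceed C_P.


||u||_L² / ||u'||_L² = sqrt(14)/14 < C_P = 1/π.

u(x) = -2·x·(1 − x)^2, so u'(x) = 2*(1 - 3*x)*(x - 1).
u(x) = -2·x·(1 − x)^2 vanishes at x = 0 and x = 1, so u ∈ H^1_0(0, 1). Differentiate via the product rule and integrate the resulting polynomials term by term.
  ∫_0^1 u² dx = ∫_0^1 (4*x^6 - 16*x^5 + 24*x^4 - 16*x^3 + 4*x^2) dx. Term by term:
    ∫_0^1 4*x^6 dx = 4/7;  ∫_0^1 -16*x^5 dx = -8/3;  ∫_0^1 24*x^4 dx = 24/5;
    ∫_0^1 -16*x^3 dx = -4;  ∫_0^1 4*x^2 dx = 4/3.
  Sum: 4/7 − 8/3 + 24/5 − 4 + 4/3 = 4/105.
  ∫_0^1 (u')² dx = ∫_0^1 (36*x^4 - 96*x^3 + 88*x^2 - 32*x + 4) dx. Term by term:
    ∫_0^1 36*x^4 dx = 36/5;  ∫_0^1 -96*x^3 dx = -24;  ∫_0^1 88*x^2 dx = 88/3;
    ∫_0^1 -32*x dx = -16;  ∫_0^1 4 dx = 4.
  Sum: 36/5 − 24 + 88/3 − 16 + 4 = 8/15.
∫_0^1 u² dx = 4/105, so ||u||_L² = 2*sqrt(105)/105.
∫_0^1 (u')² dx = 8/15, so ||u'||_L² = 2*sqrt(30)/15.
Ratio ||u||_L² / ||u'||_L² = sqrt(14)/14.
Sharp Poincaré constant on H^1_0(0, 1) is C_P = L/π = 1/π, achieved by sin(π·x).
A polynomial bump cannot attain the sharp Poincaré constant (only the first sine eigenfunction does), so the ratio is strictly less than C_P, consistent with ||u||_L² ≤ C_P ||u'||_L².


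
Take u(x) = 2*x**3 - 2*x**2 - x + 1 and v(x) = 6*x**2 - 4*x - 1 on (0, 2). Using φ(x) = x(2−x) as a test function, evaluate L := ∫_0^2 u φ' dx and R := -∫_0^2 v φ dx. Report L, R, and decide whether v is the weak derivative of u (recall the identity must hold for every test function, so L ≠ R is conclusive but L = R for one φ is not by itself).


LHS = -44/15, RHS = -44/15. Yes, v = u' weakly.

u(x) = 2*x**3 - 2*x**2 - x + 1, classical derivative u'(x) = 6*x**2 - 4*x - 1.
φ(x) = x(2−x), so φ'(x) = 2 - 2*x.
Note φ(0) = φ(2) = 0, so the boundary term u·φ vanishes.
LHS = ∫_0^2 u(x) φ'(x) dx = ∫_0^2 (-4*x^4 + 8*x^3 - 2*x^2 - 4*x + 2) dx. Term by term:
  ∫_0^2 -4*x^4 dx = -128/5;  ∫_0^2 8*x^3 dx = 32;  ∫_0^2 -2*x^2 dx = -16/3;
  ∫_0^2 -4*x dx = -8;  ∫_0^2 2 dx = 4.
Sum: -128/5 + 32 − 16/3 − 8 + 4 = -44/15.
So LHS = -44/15.
∫_0^2 v(x) φ(x) dx = ∫_0^2 (-6*x^4 + 16*x^3 - 7*x^2 - 2*x) dx. Term by term:
  ∫_0^2 -6*x^4 dx = -192/5;  ∫_0^2 16*x^3 dx = 64;  ∫_0^2 -7*x^2 dx = -56/3;
  ∫_0^2 -2*x dx = -4.
Sum: -192/5 + 64 − 56/3 − 4 = 44/15.
So RHS = -∫_0^2 v(x) φ(x) dx = -44/15.
LHS = RHS, so the identity holds for this test φ.
Moreover u is smooth here and v(x) = u'(x) = 6*x**2 - 4*x - 1 pointwise, so the identity holds for every test function. Hence v is the weak derivative of u.


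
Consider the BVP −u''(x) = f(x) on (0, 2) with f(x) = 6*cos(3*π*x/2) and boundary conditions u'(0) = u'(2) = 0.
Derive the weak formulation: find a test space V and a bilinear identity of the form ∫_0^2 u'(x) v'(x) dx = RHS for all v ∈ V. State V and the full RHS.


V = H^1(0, 2) (no boundary constraint on v; u is determined up to an additive constant); weak form: ∫_0^2 u'v' dx = ∫_0^2 (6*cos(3*π*x/2)) v dx for all v ∈ V.

Multiply both sides by a test function v and integrate from 0 to 2:
  ∫_0^2 −u''(x) v(x) dx = ∫_0^2 f(x) v(x) dx.
Integrate the LHS by parts once:
  ∫_0^2 −u'' v dx = −[u'(x) v(x)]_0^2 + ∫_0^2 u'(x) v'(x) dx.
Thus ∫_0^2 u'(x) v'(x) dx = ∫_0^2 f(x) v(x) dx + [u'(x) v(x)]_0^2.
Choose V so that boundary terms are either known or forced to vanish.
u has homogeneous Neumann: u'(0) = u'(2) = 0. So [u' v]_0^2 = 0·v(2) − 0·v(0) = 0 for any v; take V = H^1(0, 2).
Weak formulation: find u (satisfying any essential BC) such that ∫_0^2 u'(x) v'(x) dx = ∫_0^2 f v dx for all v ∈ V (homogeneous Neumann, so boundary terms vanish).
Substituting f(x) = 6*cos(3*π*x/2), the right-hand side is ∫_0^2 (6*cos(3*π*x/2)) v dx.
Compatibility check (pure Neumann): taking v ≡ 1 ∈ V gives 0 = ∫_0^2 f dx + (0) − (0), i.e. ∫_0^2 f dx must equal u'(0) − u'(2) = 0. Indeed ∫_0^2 (6*cos(3*π*x/2)) dx = 0, so the data are compatible. The solution is then unique only up to an additive constant (fix it e.g. by requiring ∫_0^2 u dx = 0).


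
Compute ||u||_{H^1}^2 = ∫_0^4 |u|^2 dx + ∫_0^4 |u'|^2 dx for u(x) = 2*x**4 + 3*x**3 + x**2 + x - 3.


||u||_{H^1}^2 = 23623928/45

The H^1 norm (squared) on an interval (0, L) is
  ||u||_{H^1}^2 = ∫_0^L u(x)^2 dx + ∫_0^L u'(x)^2 dx.
Compute u'(x) = 8*x**3 + 9*x**2 + 2*x + 1.
Then u(x)^2 = 4*x**8 + 12*x**7 + 13*x**6 + 10*x**5 - 5*x**4 - 16*x**3 - 5*x**2 - 6*x + 9 and u'(x)^2 = 64*x**6 + 144*x**5 + 113*x**4 + 52*x**3 + 22*x**2 + 4*x + 1.
Integrate each monomial from 0 to 4 using ∫_0^4 c·x^n dx = c·4^(n+1)/(n+1):
  ∫_0^4 u(x)^2 dx = ∫_0^4 (4*x^8 + 12*x^7 + 13*x^6 + 10*x^5 - 5*x^4 - 16*x^3 - 5*x^2 - 6*x + 9) dx. Term by term:
    ∫_0^4 4*x^8 dx = 1048576/9;  ∫_0^4 12*x^7 dx = 98304;  ∫_0^4 13*x^6 dx = 212992/7;
    ∫_0^4 10*x^5 dx = 20480/3;  ∫_0^4 -5*x^4 dx = -1024;  ∫_0^4 -16*x^3 dx = -1024;
    ∫_0^4 -5*x^2 dx = -320/3;  ∫_0^4 -6*x dx = -48;  ∫_0^4 9 dx = 36.
  Sum: 1048576/9 + 98304 + 212992/7 + 20480/3 − 1024 − 1024 − 320/3 − 48 + 36 = 15743692/63.
  ∫_0^4 u'(x)^2 dx = ∫_0^4 (64*x^6 + 144*x^5 + 113*x^4 + 52*x^3 + 22*x^2 + 4*x + 1) dx. Term by term:
    ∫_0^4 64*x^6 dx = 1048576/7;  ∫_0^4 144*x^5 dx = 98304;  ∫_0^4 113*x^4 dx = 115712/5;
    ∫_0^4 52*x^3 dx = 3328;  ∫_0^4 22*x^2 dx = 1408/3;  ∫_0^4 4*x dx = 32;
    ∫_0^4 1 dx = 4.
  Sum: 1048576/7 + 98304 + 115712/5 + 3328 + 1408/3 + 32 + 4 = 28883012/105.
Adding: ||u||_{H^1}^2 = 15743692/63 + 28883012/105 = 23623928/45.


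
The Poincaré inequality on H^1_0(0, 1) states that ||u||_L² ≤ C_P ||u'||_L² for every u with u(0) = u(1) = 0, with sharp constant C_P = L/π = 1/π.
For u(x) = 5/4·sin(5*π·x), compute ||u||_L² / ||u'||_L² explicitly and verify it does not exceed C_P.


||u||_L² / ||u'||_L² = 1/(5*π) < C_P = 1/π.

u(x) = 5/4·sin(5*π·x), so u'(x) = 25*π*cos(5*π*x)/4.
Writing u(x) = A·sin(kπx/L) with A = 5/4 and k = 5, use ∫_0^L sin²(kπx/L) dx = L/2 and ∫_0^L cos²(kπx/L) dx = L/2.
u² = 25/16·sin²(5*π·x) and (u')² = 625*π^2/16·cos²(5*π·x), and each of sin², cos² integrates to L/2 = 1/2 over (0, 1).
∫_0^1 u² dx = 25/32, so ||u||_L² = 5*sqrt(2)/8.
∫_0^1 (u')² dx = 625*π^2/32, so ||u'||_L² = 25*sqrt(2)*π/8.
Ratio ||u||_L² / ||u'||_L² = 1/(5*π).
Sharp Poincaré constant on H^1_0(0, 1) is C_P = L/π = 1/π, achieved by sin(π·x).
This is the k = 5 harmonic; the ratio L/(kπ) is strictly less than C_P = L/π, consistent with the sharp inequality ||u||_L² ≤ C_P ||u'||_L².


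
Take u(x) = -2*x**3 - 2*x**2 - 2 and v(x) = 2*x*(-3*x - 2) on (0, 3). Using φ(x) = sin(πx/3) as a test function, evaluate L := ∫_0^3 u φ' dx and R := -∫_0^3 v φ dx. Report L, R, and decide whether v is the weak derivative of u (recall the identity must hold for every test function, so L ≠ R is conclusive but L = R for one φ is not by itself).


LHS = -648/π^3 + 198/π, RHS = -648/π^3 + 198/π. Yes, v = u' weakly.

u(x) = -2*x**3 - 2*x**2 - 2, classical derivative u'(x) = -6*x**2 - 4*x.
φ(x) = sin(πx/3), so φ'(x) = π*cos(π*x/3)/3.
Note φ(0) = φ(3) = 0, so the boundary term u·φ vanishes.
LHS = ∫_0^3 u(x) φ'(x) dx = ∫_0^3 (-2*π*x^3*cos(π*x/3)/3 - 2*π*x^2*cos(π*x/3)/3 - 2*π*cos(π*x/3)/3) dx. Term by term:
  ∫_0^3 -2*π*cos(π*x/3)/3 dx = 0;  ∫_0^3 -2*π*x^2*cos(π*x/3)/3 dx = 36/π;  ∫_0^3 -2*π*x^3*cos(π*x/3)/3 dx = -648/π^3 + 162/π.
Sum: 0 + 36/π + -648/π^3 + 162/π = -648/π^3 + 198/π.
So LHS = -648/π^3 + 198/π.
∫_0^3 v(x) φ(x) dx = ∫_0^3 (-6*x^2*sin(π*x/3) - 4*x*sin(π*x/3)) dx. Term by term:
  ∫_0^3 -6*x^2*sin(π*x/3) dx = -162/π + 648/π^3;  ∫_0^3 -4*x*sin(π*x/3) dx = -36/π.
Sum: -162/π + 648/π^3 − 36/π = -198/π + 648/π^3.
So RHS = -∫_0^3 v(x) φ(x) dx = -648/π^3 + 198/π.
LHS = RHS, so the identity holds for this test φ.
Moreover u is smooth here and v(x) = u'(x) = -6*x**2 - 4*x pointwise, so the identity holds for every test function. Hence v is the weak derivative of u.


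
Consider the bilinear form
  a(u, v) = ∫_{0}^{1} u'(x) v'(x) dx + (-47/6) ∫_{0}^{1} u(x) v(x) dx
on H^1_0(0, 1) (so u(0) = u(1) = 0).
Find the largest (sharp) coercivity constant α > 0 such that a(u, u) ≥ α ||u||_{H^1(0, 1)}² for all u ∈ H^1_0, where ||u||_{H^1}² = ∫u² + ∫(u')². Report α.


α = (-47/6 + π^2)/(1 + π^2)

Coercivity of a(·,·) on H^1_0(0, 1) means a(u, u) ≥ α ||u||_{H^1}² for every u ∈ H^1_0.
The interval has length L = 1, and Poincaré/coercivity depend only on L. Here a(u, u) = ∫(u')² + (-47/6)·∫u².
Here c = -47/6 < 0 with |c| < (π/L)² = π^2, so coercivity still holds. The condition a(u,u) ≥ α||u||_{H^1}² reads (1−α)∫(u')² ≥ (α−c)∫u². Any admissible α is ≤ 1 (rapidly oscillating u have ∫u²/∫(u')² → 0), and α = 1 would force 0 ≥ (1−c)∫u², impossible since c < 1; so 1−α > 0. By the sharp Poincaré inequality on H^1_0 of an interval of length L, ∫(u')² ≥ (π/L)²∫u² with equality for the first sine mode sin(π(x−x₀)/L) (x₀ the left endpoint), so the inequality holds for all u iff (1−α)(π/L)² ≥ α − c, i.e. α ≤ ((π/L)² + c)/((π/L)² + 1) = (1 + c(L/π)²)/(1 + (L/π)²). (Direct route, valid since c ≤ 0: Poincaré gives c∫u² ≥ c(L/π)²∫(u')², so a(u,u) ≥ (1 + c(L/π)²)∫(u')², while ||u||_{H^1}² ≤ (1 + (L/π)²)∫(u')²; dividing yields the same α.) With (π/L)² = π^2 and c = -47/6, the largest admissible constant is α = ((π/L)² + c)/((π/L)² + 1).
Simplifying, α = (-47/6 + π^2)/(1 + π^2).


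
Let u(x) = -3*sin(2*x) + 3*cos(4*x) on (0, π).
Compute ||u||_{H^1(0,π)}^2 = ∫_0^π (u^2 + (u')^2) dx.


||u||_{H^1(0,π)}^2 = 99*π

u'(x) = -12*sin(4*x) - 6*cos(2*x).
Expand u² and (u')² and integrate term by term on (0, π), using: for integers n ≥ 1, ∫_0^π sin²(nx) dx = ∫_0^π cos²(nx) dx = π/2; for n ≠ n', ∫_0^π sin(nx)sin(n'x) dx = ∫_0^π cos(nx)cos(n'x) dx = 0; and by product-to-sum, ∫_0^π sin(nx)cos(n'x) dx = ½∫_0^π [sin((n+n')x) + sin((n−n')x)] dx, which is 0 when n+n' is even and 2n/(n²−n'²) when n+n' is odd (it need not vanish on (0, π)).
  u² squared terms: (-3)²·∫sin(2x)² dx = 9·π/2 = 9*π/2;  (3)²·∫cos(4x)² dx = 9·π/2 = 9*π/2.
  u² cross terms: 2·(-3)·(3)·∫sin(2x)·cos(4x) dx = -18·(0) = 0.
  So ∫_0^π u² dx = 9*π/2 + 9*π/2 + 0 = 9*π.
  (u')² squared terms: (-12)²·∫sin(4x)² dx = 144·π/2 = 72*π;  (-6)²·∫cos(2x)² dx = 36·π/2 = 18*π.
  (u')² cross terms: 2·(-12)·(-6)·∫sin(4x)·cos(2x) dx = 144·(0) = 0.
  So ∫_0^π (u')² dx = 72*π + 18*π + 0 = 90*π.
||u||_{H^1}^2 = (9*π) + (90*π) = 99*π.


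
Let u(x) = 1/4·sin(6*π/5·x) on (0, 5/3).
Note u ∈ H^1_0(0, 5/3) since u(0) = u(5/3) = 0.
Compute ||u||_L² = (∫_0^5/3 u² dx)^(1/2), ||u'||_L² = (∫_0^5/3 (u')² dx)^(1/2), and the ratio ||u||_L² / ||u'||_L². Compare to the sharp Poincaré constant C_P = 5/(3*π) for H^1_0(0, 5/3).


||u||_L² / ||u'||_L² = 5/(6*π) < C_P = 5/(3*π).

u(x) = 1/4·sin(6*π/5·x), so u'(x) = 3*π*cos(6*π*x/5)/10.
Writing u(x) = A·sin(kπx/L) with A = 1/4 and k = 2, use ∫_0^L sin²(kπx/L) dx = L/2 and ∫_0^L cos²(kπx/L) dx = L/2.
u² = 1/16·sin²(6*π/5·x) and (u')² = 9*π^2/100·cos²(6*π/5·x), and each of sin², cos² integrates to L/2 = 5/6 over (0, 5/3).
∫_0^5/3 u² dx = 5/96, so ||u||_L² = sqrt(30)/24.
∫_0^5/3 (u')² dx = 3*π^2/40, so ||u'||_L² = sqrt(30)*π/20.
Ratio ||u||_L² / ||u'||_L² = 5/(6*π).
Sharp Poincaré constant on H^1_0(0, 5/3) is C_P = L/π = 5/(3*π), achieved by sin(3*π/5·x).
This is the k = 2 harmonic; the ratio L/(kπ) is strictly less than C_P = L/π, consistent with the sharp inequality ||u||_L² ≤ C_P ||u'||_L².


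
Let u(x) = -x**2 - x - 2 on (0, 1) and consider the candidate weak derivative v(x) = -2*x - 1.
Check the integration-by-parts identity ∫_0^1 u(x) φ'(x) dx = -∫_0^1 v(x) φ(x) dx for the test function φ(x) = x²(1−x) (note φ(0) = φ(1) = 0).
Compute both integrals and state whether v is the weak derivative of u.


LHS = 11/60, RHS = 11/60. Yes, v = u' weakly.

u(x) = -x**2 - x - 2, classical derivative u'(x) = -2*x - 1.
φ(x) = x²(1−x), so φ'(x) = x*(2 - 3*x).
Note φ(0) = φ(1) = 0, so the boundary term u·φ vanishes.
LHS = ∫_0^1 u(x) φ'(x) dx = ∫_0^1 (3*x^4 + x^3 + 4*x^2 - 4*x) dx. Term by term:
  ∫_0^1 3*x^4 dx = 3/5;  ∫_0^1 x^3 dx = 1/4;  ∫_0^1 4*x^2 dx = 4/3;
  ∫_0^1 -4*x dx = -2.
Sum: 3/5 + 1/4 + 4/3 − 2 = 11/60.
So LHS = 11/60.
∫_0^1 v(x) φ(x) dx = ∫_0^1 (2*x^4 - x^3 - x^2) dx. Term by term:
  ∫_0^1 2*x^4 dx = 2/5;  ∫_0^1 -x^3 dx = -1/4;  ∫_0^1 -x^2 dx = -1/3.
Sum: 2/5 − 1/4 − 1/3 = -11/60.
So RHS = -∫_0^1 v(x) φ(x) dx = 11/60.
LHS = RHS, so the identity holds for this test φ.
Moreover u is smooth here and v(x) = u'(x) = -2*x - 1 pointwise, so the identity holds for every test function. Hence v is the weak derivative of u.


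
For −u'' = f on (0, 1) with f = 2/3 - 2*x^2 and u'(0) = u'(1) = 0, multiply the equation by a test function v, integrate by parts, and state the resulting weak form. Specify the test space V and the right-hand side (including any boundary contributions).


V = H^1(0, 1) (no boundary constraint on v; u is determined up to an additive constant); weak form: ∫_0^1 u'v' dx = ∫_0^1 (2/3 - 2*x^2) v dx for all v ∈ V.

Multiply both sides by a test function v and integrate from 0 to 1:
  ∫_0^1 −u''(x) v(x) dx = ∫_0^1 f(x) v(x) dx.
Integrate the LHS by parts once:
  ∫_0^1 −u'' v dx = −[u'(x) v(x)]_0^1 + ∫_0^1 u'(x) v'(x) dx.
Thus ∫_0^1 u'(x) v'(x) dx = ∫_0^1 f(x) v(x) dx + [u'(x) v(x)]_0^1.
Choose V so that boundary terms are either known or forced to vanish.
u has homogeneous Neumann: u'(0) = u'(1) = 0. So [u' v]_0^1 = 0·v(1) − 0·v(0) = 0 for any v; take V = H^1(0, 1).
Weak formulation: find u (satisfying any essential BC) such that ∫_0^1 u'(x) v'(x) dx = ∫_0^1 f v dx for all v ∈ V (homogeneous Neumann, so boundary terms vanish).
Substituting f(x) = 2/3 - 2*x^2, the right-hand side is ∫_0^1 (2/3 - 2*x^2) v dx.
Compatibility check (pure Neumann): taking v ≡ 1 ∈ V gives 0 = ∫_0^1 f dx + (0) − (0), i.e. ∫_0^1 f dx must equal u'(0) − u'(1) = 0. Indeed ∫_0^1 (2/3 - 2*x^2) dx = 0, so the data are compatible. The solution is then unique only up to an additive constant (fix it e.g. by requiring ∫_0^1 u dx = 0).


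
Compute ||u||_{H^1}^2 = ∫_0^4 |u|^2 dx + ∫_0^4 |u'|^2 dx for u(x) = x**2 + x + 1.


||u||_{H^1}^2 = 8072/15

The H^1 norm (squared) on an interval (0, L) is
  ||u||_{H^1}^2 = ∫_0^L u(x)^2 dx + ∫_0^L u'(x)^2 dx.
Compute u'(x) = 2*x + 1.
Then u(x)^2 = x**4 + 2*x**3 + 3*x**2 + 2*x + 1 and u'(x)^2 = 4*x**2 + 4*x + 1.
Integrate each monomial from 0 to 4 using ∫_0^4 c·x^n dx = c·4^(n+1)/(n+1):
  ∫_0^4 u(x)^2 dx = ∫_0^4 (x^4 + 2*x^3 + 3*x^2 + 2*x + 1) dx. Term by term:
    ∫_0^4 x^4 dx = 1024/5;  ∫_0^4 2*x^3 dx = 128;  ∫_0^4 3*x^2 dx = 64;
    ∫_0^4 2*x dx = 16;  ∫_0^4 1 dx = 4.
  Sum: 1024/5 + 128 + 64 + 16 + 4 = 2084/5.
  ∫_0^4 u'(x)^2 dx = ∫_0^4 (4*x^2 + 4*x + 1) dx. Term by term:
    ∫_0^4 4*x^2 dx = 256/3;  ∫_0^4 4*x dx = 32;  ∫_0^4 1 dx = 4.
  Sum: 256/3 + 32 + 4 = 364/3.
Adding: ||u||_{H^1}^2 = 2084/5 + 364/3 = 8072/15.


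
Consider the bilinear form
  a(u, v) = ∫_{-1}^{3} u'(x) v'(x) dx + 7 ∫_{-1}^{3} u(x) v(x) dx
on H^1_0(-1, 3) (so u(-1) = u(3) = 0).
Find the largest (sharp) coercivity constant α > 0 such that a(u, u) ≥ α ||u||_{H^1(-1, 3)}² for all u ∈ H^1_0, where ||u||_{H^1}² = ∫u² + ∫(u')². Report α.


α = 1

Coercivity of a(·,·) on H^1_0(-1, 3) means a(u, u) ≥ α ||u||_{H^1}² for every u ∈ H^1_0.
The interval has length L = 4, and Poincaré/coercivity depend only on L. Here a(u, u) = ∫(u')² + (7)·∫u².
Here c = 7 ≥ 1, so a(u,u) = ∫(u')² + c∫u² ≥ ∫(u')² + ∫u² = ||u||_{H^1}², i.e. α = 1 works. No larger α is possible: a(u,u) ≥ α||u||_{H^1}² means (1−α)∫(u')² ≥ (α−c)∫u², and for the modes u_n = sin(nπ(x−x₀)/L) (x₀ the left endpoint) one has ∫u_n²/∫(u_n')² = (L/(nπ))² → 0, so a(u_n,u_n)/||u_n||_{H^1}² → 1. Hence the optimal constant is α = 1.
Therefore α = 1.


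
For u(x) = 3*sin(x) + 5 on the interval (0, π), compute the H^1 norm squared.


||u||_{H^1(0,π)}^2 = 60 + 34*π

u'(x) = 3*cos(x).
Expand u² and (u')² and integrate term by term on (0, π), using: for integers n ≥ 1, ∫_0^π sin²(nx) dx = ∫_0^π cos²(nx) dx = π/2; for n ≠ n', ∫_0^π sin(nx)sin(n'x) dx = ∫_0^π cos(nx)cos(n'x) dx = 0; and by product-to-sum, ∫_0^π sin(nx)cos(n'x) dx = ½∫_0^π [sin((n+n')x) + sin((n−n')x)] dx, which is 0 when n+n' is even and 2n/(n²−n'²) when n+n' is odd (it need not vanish on (0, π)). For the constant mode: ∫_0^π 1 dx = π, ∫_0^π cos(nx) dx = 0, ∫_0^π sin(nx) dx = (1−(−1)^n)/n.
  u² squared terms: (5)²·∫1 dx = 25·π = 25*π;  (3)²·∫sin(x)² dx = 9·π/2 = 9*π/2.
  u² cross terms: 2·(5)·(3)·∫1·sin(x) dx = 30·(2) = 60.
  So ∫_0^π u² dx = 25*π + 9*π/2 + 60 = 60 + 59*π/2.
  (u')² squared terms: (3)²·∫cos(x)² dx = 9·π/2 = 9*π/2.
  So ∫_0^π (u')² dx = 9*π/2.
||u||_{H^1}^2 = (60 + 59*π/2) + (9*π/2) = 60 + 34*π.


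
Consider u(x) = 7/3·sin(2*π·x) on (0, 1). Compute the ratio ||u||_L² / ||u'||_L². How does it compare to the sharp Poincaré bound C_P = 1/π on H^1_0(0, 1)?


||u||_L² / ||u'||_L² = 1/(2*π) < C_P = 1/π.

u(x) = 7/3·sin(2*π·x), so u'(x) = 14*π*cos(2*π*x)/3.
Writing u(x) = A·sin(kπx/L) with A = 7/3 and k = 2, use ∫_0^L sin²(kπx/L) dx = L/2 and ∫_0^L cos²(kπx/L) dx = L/2.
u² = 49/9·sin²(2*π·x) and (u')² = 196*π^2/9·cos²(2*π·x), and each of sin², cos² integrates to L/2 = 1/2 over (0, 1).
∫_0^1 u² dx = 49/18, so ||u||_L² = 7*sqrt(2)/6.
∫_0^1 (u')² dx = 98*π^2/9, so ||u'||_L² = 7*sqrt(2)*π/3.
Ratio ||u||_L² / ||u'||_L² = 1/(2*π).
Sharp Poincaré constant on H^1_0(0, 1) is C_P = L/π = 1/π, achieved by sin(π·x).
This is the k = 2 harmonic; the ratio L/(kπ) is strictly less than C_P = L/π, consistent with the sharp inequality ||u||_L² ≤ C_P ||u'||_L².


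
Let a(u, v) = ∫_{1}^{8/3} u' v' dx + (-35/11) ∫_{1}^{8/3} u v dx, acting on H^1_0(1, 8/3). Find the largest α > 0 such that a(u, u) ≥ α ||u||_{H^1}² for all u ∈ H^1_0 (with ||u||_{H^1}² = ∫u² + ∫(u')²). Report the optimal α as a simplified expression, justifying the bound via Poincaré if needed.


α = (-875 + 99*π^2)/(11*(25 + 9*π^2))

Coercivity of a(·,·) on H^1_0(1, 8/3) means a(u, u) ≥ α ||u||_{H^1}² for every u ∈ H^1_0.
The interval has length L = 5/3, and Poincaré/coercivity depend only on L. Here a(u, u) = ∫(u')² + (-35/11)·∫u².
Here c = -35/11 < 0 with |c| < (π/L)² = 9*π^2/25, so coercivity still holds. The condition a(u,u) ≥ α||u||_{H^1}² reads (1−α)∫(u')² ≥ (α−c)∫u². Any admissible α is ≤ 1 (rapidly oscillating u have ∫u²/∫(u')² → 0), and α = 1 would force 0 ≥ (1−c)∫u², impossible since c < 1; so 1−α > 0. By the sharp Poincaré inequality on H^1_0 of an interval of length L, ∫(u')² ≥ (π/L)²∫u² with equality for the first sine mode sin(π(x−x₀)/L) (x₀ the left endpoint), so the inequality holds for all u iff (1−α)(π/L)² ≥ α − c, i.e. α ≤ ((π/L)² + c)/((π/L)² + 1) = (1 + c(L/π)²)/(1 + (L/π)²). (Direct route, valid since c ≤ 0: Poincaré gives c∫u² ≥ c(L/π)²∫(u')², so a(u,u) ≥ (1 + c(L/π)²)∫(u')², while ||u||_{H^1}² ≤ (1 + (L/π)²)∫(u')²; dividing yields the same α.) With (π/L)² = 9*π^2/25 and c = -35/11, the largest admissible constant is α = ((π/L)² + c)/((π/L)² + 1).
Simplifying, α = (-875 + 99*π^2)/(11*(25 + 9*π^2)).


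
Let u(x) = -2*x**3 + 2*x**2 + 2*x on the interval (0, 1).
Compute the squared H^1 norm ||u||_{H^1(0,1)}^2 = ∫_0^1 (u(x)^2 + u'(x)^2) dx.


||u||_{H^1}^2 = 662/105

The H^1 norm (squared) on an interval (0, L) is
  ||u||_{H^1}^2 = ∫_0^L u(x)^2 dx + ∫_0^L u'(x)^2 dx.
Compute u'(x) = -6*x**2 + 4*x + 2.
Then u(x)^2 = 4*x**6 - 8*x**5 - 4*x**4 + 8*x**3 + 4*x**2 and u'(x)^2 = 36*x**4 - 48*x**3 - 8*x**2 + 16*x + 4.
Integrate each monomial from 0 to 1 using ∫_0^1 c·x^n dx = c·1^(n+1)/(n+1):
  ∫_0^1 u(x)^2 dx = ∫_0^1 (4*x^6 - 8*x^5 - 4*x^4 + 8*x^3 + 4*x^2) dx. Term by term:
    ∫_0^1 4*x^6 dx = 4/7;  ∫_0^1 -8*x^5 dx = -4/3;  ∫_0^1 -4*x^4 dx = -4/5;
    ∫_0^1 8*x^3 dx = 2;  ∫_0^1 4*x^2 dx = 4/3.
  Sum: 4/7 − 4/3 − 4/5 + 2 + 4/3 = 62/35.
  ∫_0^1 u'(x)^2 dx = ∫_0^1 (36*x^4 - 48*x^3 - 8*x^2 + 16*x + 4) dx. Term by term:
    ∫_0^1 36*x^4 dx = 36/5;  ∫_0^1 -48*x^3 dx = -12;  ∫_0^1 -8*x^2 dx = -8/3;
    ∫_0^1 16*x dx = 8;  ∫_0^1 4 dx = 4.
  Sum: 36/5 − 12 − 8/3 + 8 + 4 = 68/15.
Adding: ||u||_{H^1}^2 = 62/35 + 68/15 = 662/105.


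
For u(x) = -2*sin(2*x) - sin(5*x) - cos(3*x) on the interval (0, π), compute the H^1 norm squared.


||u||_{H^1(0,π)}^2 = -32 + 28*π

u'(x) = 3*sin(3*x) - 4*cos(2*x) - 5*cos(5*x).
Expand u² and (u')² and integrate term by term on (0, π), using: for integers n ≥ 1, ∫_0^π sin²(nx) dx = ∫_0^π cos²(nx) dx = π/2; for n ≠ n', ∫_0^π sin(nx)sin(n'x) dx = ∫_0^π cos(nx)cos(n'x) dx = 0; and by product-to-sum, ∫_0^π sin(nx)cos(n'x) dx = ½∫_0^π [sin((n+n')x) + sin((n−n')x)] dx, which is 0 when n+n' is even and 2n/(n²−n'²) when n+n' is odd (it need not vanish on (0, π)).
  u² squared terms: (-1)²·∫cos(3x)² dx = 1·π/2 = π/2;  (-1)²·∫sin(5x)² dx = 1·π/2 = π/2;  (-2)²·∫sin(2x)² dx = 4·π/2 = 2*π.
  u² cross terms: 2·(-1)·(-1)·∫cos(3x)·sin(5x) dx = 2·(0) = 0;  2·(-1)·(-2)·∫cos(3x)·sin(2x) dx = 4·(-4/5) = -16/5;  2·(-1)·(-2)·∫sin(5x)·sin(2x) dx = 4·(0) = 0.
  So ∫_0^π u² dx = π/2 + π/2 + 2*π + 0 − 16/5 + 0 = -16/5 + 3*π.
  (u')² squared terms: (-5)²·∫cos(5x)² dx = 25·π/2 = 25*π/2;  (-4)²·∫cos(2x)² dx = 16·π/2 = 8*π;  (3)²·∫sin(3x)² dx = 9·π/2 = 9*π/2.
  (u')² cross terms: 2·(-5)·(-4)·∫cos(5x)·cos(2x) dx = 40·(0) = 0;  2·(-5)·(3)·∫cos(5x)·sin(3x) dx = -30·(0) = 0;  2·(-4)·(3)·∫cos(2x)·sin(3x) dx = -24·(6/5) = -144/5.
  So ∫_0^π (u')² dx = 25*π/2 + 8*π + 9*π/2 + 0 + 0 − 144/5 = -144/5 + 25*π.
||u||_{H^1}^2 = (-16/5 + 3*π) + (-144/5 + 25*π) = -32 + 28*π.


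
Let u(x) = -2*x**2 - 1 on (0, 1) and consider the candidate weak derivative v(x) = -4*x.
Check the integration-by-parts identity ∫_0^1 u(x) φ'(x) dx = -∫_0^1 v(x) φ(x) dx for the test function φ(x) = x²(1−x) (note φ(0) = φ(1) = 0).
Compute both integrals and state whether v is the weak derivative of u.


LHS = 1/5, RHS = 1/5. Yes, v = u' weakly.

u(x) = -2*x**2 - 1, classical derivative u'(x) = -4*x.
φ(x) = x²(1−x), so φ'(x) = x*(2 - 3*x).
Note φ(0) = φ(1) = 0, so the boundary term u·φ vanishes.
LHS = ∫_0^1 u(x) φ'(x) dx = ∫_0^1 (6*x^4 - 4*x^3 + 3*x^2 - 2*x) dx. Term by term:
  ∫_0^1 6*x^4 dx = 6/5;  ∫_0^1 -4*x^3 dx = -1;  ∫_0^1 3*x^2 dx = 1;
  ∫_0^1 -2*x dx = -1.
Sum: 6/5 − 1 + 1 − 1 = 1/5.
So LHS = 1/5.
∫_0^1 v(x) φ(x) dx = ∫_0^1 (4*x^4 - 4*x^3) dx. Term by term:
  ∫_0^1 4*x^4 dx = 4/5;  ∫_0^1 -4*x^3 dx = -1.
Sum: 4/5 − 1 = -1/5.
So RHS = -∫_0^1 v(x) φ(x) dx = 1/5.
LHS = RHS, so the identity holds for this test φ.
Moreover u is smooth here and v(x) = u'(x) = -4*x pointwise, so the identity holds for every test function. Hence v is the weak derivative of u.


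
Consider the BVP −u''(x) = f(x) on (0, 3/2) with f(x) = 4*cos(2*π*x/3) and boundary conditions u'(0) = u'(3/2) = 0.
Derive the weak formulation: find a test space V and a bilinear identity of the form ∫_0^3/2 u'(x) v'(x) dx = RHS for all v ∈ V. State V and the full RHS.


V = H^1(0, 3/2) (no boundary constraint on v; u is determined up to an additive constant); weak form: ∫_0^3/2 u'v' dx = ∫_0^3/2 (4*cos(2*π*x/3)) v dx for all v ∈ V.

Multiply both sides by a test function v and integrate from 0 to 3/2:
  ∫_0^3/2 −u''(x) v(x) dx = ∫_0^3/2 f(x) v(x) dx.
Integrate the LHS by parts once:
  ∫_0^3/2 −u'' v dx = −[u'(x) v(x)]_0^3/2 + ∫_0^3/2 u'(x) v'(x) dx.
Thus ∫_0^3/2 u'(x) v'(x) dx = ∫_0^3/2 f(x) v(x) dx + [u'(x) v(x)]_0^3/2.
Choose V so that boundary terms are either known or forced to vanish.
u has homogeneous Neumann: u'(0) = u'(3/2) = 0. So [u' v]_0^3/2 = 0·v(3/2) − 0·v(0) = 0 for any v; take V = H^1(0, 3/2).
Weak formulation: find u (satisfying any essential BC) such that ∫_0^3/2 u'(x) v'(x) dx = ∫_0^3/2 f v dx for all v ∈ V (homogeneous Neumann, so boundary terms vanish).
Substituting f(x) = 4*cos(2*π*x/3), the right-hand side is ∫_0^3/2 (4*cos(2*π*x/3)) v dx.
Compatibility check (pure Neumann): taking v ≡ 1 ∈ V gives 0 = ∫_0^3/2 f dx + (0) − (0), i.e. ∫_0^3/2 f dx must equal u'(0) − u'(3/2) = 0. Indeed ∫_0^3/2 (4*cos(2*π*x/3)) dx = 0, so the data are compatible. The solution is then unique only up to an additive constant (fix it e.g. by requiring ∫_0^3/2 u dx = 0).


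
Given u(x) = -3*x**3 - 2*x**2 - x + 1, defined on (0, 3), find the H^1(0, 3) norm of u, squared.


||u||_{H^1}^2 = 729537/70

The H^1 norm (squared) on an interval (0, L) is
  ||u||_{H^1}^2 = ∫_0^L u(x)^2 dx + ∫_0^L u'(x)^2 dx.
Compute u'(x) = -9*x**2 - 4*x - 1.
Then u(x)^2 = 9*x**6 + 12*x**5 + 10*x**4 - 2*x**3 - 3*x**2 - 2*x + 1 and u'(x)^2 = 81*x**4 + 72*x**3 + 34*x**2 + 8*x + 1.
Integrate each monomial from 0 to 3 using ∫_0^3 c·x^n dx = c·3^(n+1)/(n+1):
  ∫_0^3 u(x)^2 dx = ∫_0^3 (9*x^6 + 12*x^5 + 10*x^4 - 2*x^3 - 3*x^2 - 2*x + 1) dx. Term by term:
    ∫_0^3 9*x^6 dx = 19683/7;  ∫_0^3 12*x^5 dx = 1458;  ∫_0^3 10*x^4 dx = 486;
    ∫_0^3 -2*x^3 dx = -81/2;  ∫_0^3 -3*x^2 dx = -27;  ∫_0^3 -2*x dx = -9;
    ∫_0^3 1 dx = 3.
  Sum: 19683/7 + 1458 + 486 − 81/2 − 27 − 9 + 3 = 65553/14.
  ∫_0^3 u'(x)^2 dx = ∫_0^3 (81*x^4 + 72*x^3 + 34*x^2 + 8*x + 1) dx. Term by term:
    ∫_0^3 81*x^4 dx = 19683/5;  ∫_0^3 72*x^3 dx = 1458;  ∫_0^3 34*x^2 dx = 306;
    ∫_0^3 8*x dx = 36;  ∫_0^3 1 dx = 3.
  Sum: 19683/5 + 1458 + 306 + 36 + 3 = 28698/5.
Adding: ||u||_{H^1}^2 = 65553/14 + 28698/5 = 729537/70.


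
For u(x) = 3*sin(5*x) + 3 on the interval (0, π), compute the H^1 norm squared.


||u||_{H^1(0,π)}^2 = 36/5 + 126*π

u'(x) = 15*cos(5*x).
Expand u² and (u')² and integrate term by term on (0, π), using: for integers n ≥ 1, ∫_0^π sin²(nx) dx = ∫_0^π cos²(nx) dx = π/2; for n ≠ n', ∫_0^π sin(nx)sin(n'x) dx = ∫_0^π cos(nx)cos(n'x) dx = 0; and by product-to-sum, ∫_0^π sin(nx)cos(n'x) dx = ½∫_0^π [sin((n+n')x) + sin((n−n')x)] dx, which is 0 when n+n' is even and 2n/(n²−n'²) when n+n' is odd (it need not vanish on (0, π)). For the constant mode: ∫_0^π 1 dx = π, ∫_0^π cos(nx) dx = 0, ∫_0^π sin(nx) dx = (1−(−1)^n)/n.
  u² squared terms: (3)²·∫1 dx = 9·π = 9*π;  (3)²·∫sin(5x)² dx = 9·π/2 = 9*π/2.
  u² cross terms: 2·(3)·(3)·∫1·sin(5x) dx = 18·(2/5) = 36/5.
  So ∫_0^π u² dx = 9*π + 9*π/2 + 36/5 = 36/5 + 27*π/2.
  (u')² squared terms: (15)²·∫cos(5x)² dx = 225·π/2 = 225*π/2.
  So ∫_0^π (u')² dx = 225*π/2.
||u||_{H^1}^2 = (36/5 + 27*π/2) + (225*π/2) = 36/5 + 126*π.


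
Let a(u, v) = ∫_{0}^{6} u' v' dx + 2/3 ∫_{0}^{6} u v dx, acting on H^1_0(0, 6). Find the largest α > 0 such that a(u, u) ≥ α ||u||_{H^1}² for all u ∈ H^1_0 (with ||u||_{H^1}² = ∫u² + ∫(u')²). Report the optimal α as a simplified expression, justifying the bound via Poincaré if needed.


α = (π^2 + 24)/(π^2 + 36)

Coercivity of a(·,·) on H^1_0(0, 6) means a(u, u) ≥ α ||u||_{H^1}² for every u ∈ H^1_0.
The interval has length L = 6, and Poincaré/coercivity depend only on L. Here a(u, u) = ∫(u')² + (2/3)·∫u².
Here 0 < c = 2/3 < 1. The condition a(u,u) ≥ α||u||_{H^1}² reads (1−α)∫(u')² ≥ (α−c)∫u². Any admissible α is ≤ 1 (rapidly oscillating u have ∫u²/∫(u')² → 0), and α = 1 would force 0 ≥ (1−c)∫u², impossible since c < 1; so 1−α > 0. By the sharp Poincaré inequality on H^1_0 of an interval of length L, ∫(u')² ≥ (π/L)²∫u² with equality for the first sine mode sin(π(x−x₀)/L) (x₀ the left endpoint), so the inequality holds for all u iff (1−α)(π/L)² ≥ α − c, i.e. α ≤ ((π/L)² + c)/((π/L)² + 1) = (1 + c(L/π)²)/(1 + (L/π)²). With (π/L)² = π^2/36 and c = 2/3, the largest admissible constant is α = ((π/L)² + c)/((π/L)² + 1).
Simplifying, α = (π^2 + 24)/(π^2 + 36).


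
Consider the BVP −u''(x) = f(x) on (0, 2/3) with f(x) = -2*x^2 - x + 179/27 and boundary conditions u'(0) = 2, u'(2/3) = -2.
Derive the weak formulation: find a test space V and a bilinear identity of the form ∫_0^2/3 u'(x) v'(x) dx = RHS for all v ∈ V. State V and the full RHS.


V = H^1(0, 2/3) (v unrestricted at boundary; u is determined up to an additive constant); weak form: ∫_0^2/3 u'v' dx = ∫_0^2/3 (-2*x^2 - x + 179/27) v dx − 2·v(2/3) − 2·v(0) for all v ∈ V.

Multiply both sides by a test function v and integrate from 0 to 2/3:
  ∫_0^2/3 −u''(x) v(x) dx = ∫_0^2/3 f(x) v(x) dx.
Integrate the LHS by parts once:
  ∫_0^2/3 −u'' v dx = −[u'(x) v(x)]_0^2/3 + ∫_0^2/3 u'(x) v'(x) dx.
Thus ∫_0^2/3 u'(x) v'(x) dx = ∫_0^2/3 f(x) v(x) dx + [u'(x) v(x)]_0^2/3.
Choose V so that boundary terms are either known or forced to vanish.
u has inhomogeneous Neumann u'(0) = 2, u'(2/3) = -2. [u' v]_0^2/3 = (-2)·v(2/3) − (2)·v(0) = − 2·v(2/3) − 2·v(0). Take V = H^1(0, 2/3); boundary term becomes part of RHS.
Weak formulation: find u (satisfying any essential BC) such that ∫_0^2/3 u'(x) v'(x) dx = ∫_0^2/3 f v dx − 2·v(2/3) − 2·v(0) for all v ∈ V (Neumann data are natural BCs: they enter the RHS as boundary terms).
Substituting f(x) = -2*x^2 - x + 179/27, the right-hand side is ∫_0^2/3 (-2*x^2 - x + 179/27) v dx − 2·v(2/3) − 2·v(0).
Compatibility check (pure Neumann): taking v ≡ 1 ∈ V gives 0 = ∫_0^2/3 f dx + (-2) − (2), i.e. ∫_0^2/3 f dx must equal u'(0) − u'(2/3) = 4. Indeed ∫_0^2/3 (-2*x^2 - x + 179/27) dx = 4, so the data are compatible. The solution is then unique only up to an additive constant (fix it e.g. by requiring ∫_0^2/3 u dx = 0).


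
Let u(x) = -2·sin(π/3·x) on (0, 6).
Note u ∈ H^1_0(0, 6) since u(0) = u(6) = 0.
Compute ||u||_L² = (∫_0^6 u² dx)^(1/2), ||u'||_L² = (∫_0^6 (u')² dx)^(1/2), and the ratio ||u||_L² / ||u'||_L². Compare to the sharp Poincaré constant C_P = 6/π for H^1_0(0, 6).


||u||_L² / ||u'||_L² = 3/π < C_P = 6/π.

u(x) = -2·sin(π/3·x), so u'(x) = -2*π*cos(π*x/3)/3.
Writing u(x) = A·sin(kπx/L) with A = -2 and k = 2, use ∫_0^L sin²(kπx/L) dx = L/2 and ∫_0^L cos²(kπx/L) dx = L/2.
u² = 4·sin²(π/3·x) and (u')² = 4*π^2/9·cos²(π/3·x), and each of sin², cos² integrates to L/2 = 3 over (0, 6).
∫_0^6 u² dx = 12, so ||u||_L² = 2*sqrt(3).
∫_0^6 (u')² dx = 4*π^2/3, so ||u'||_L² = 2*sqrt(3)*π/3.
Ratio ||u||_L² / ||u'||_L² = 3/π.
Sharp Poincaré constant on H^1_0(0, 6) is C_P = L/π = 6/π, achieved by sin(π/6·x).
This is the k = 2 harmonic; the ratio L/(kπ) is strictly less than C_P = L/π, consistent with the sharp inequality ||u||_L² ≤ C_P ||u'||_L².


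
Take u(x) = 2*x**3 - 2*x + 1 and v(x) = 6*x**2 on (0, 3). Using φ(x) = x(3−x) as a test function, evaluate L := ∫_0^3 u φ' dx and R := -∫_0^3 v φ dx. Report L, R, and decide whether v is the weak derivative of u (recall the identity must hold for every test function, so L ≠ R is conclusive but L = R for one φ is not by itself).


LHS = -639/10, RHS = -729/10. No, v is not the weak derivative of u.

u(x) = 2*x**3 - 2*x + 1, classical derivative u'(x) = 6*x**2 - 2.
φ(x) = x(3−x), so φ'(x) = 3 - 2*x.
Note φ(0) = φ(3) = 0, so the boundary term u·φ vanishes.
LHS = ∫_0^3 u(x) φ'(x) dx = ∫_0^3 (-4*x^4 + 6*x^3 + 4*x^2 - 8*x + 3) dx. Term by term:
  ∫_0^3 -4*x^4 dx = -972/5;  ∫_0^3 6*x^3 dx = 243/2;  ∫_0^3 4*x^2 dx = 36;
  ∫_0^3 -8*x dx = -36;  ∫_0^3 3 dx = 9.
Sum: -972/5 + 243/2 + 36 − 36 + 9 = -639/10.
So LHS = -639/10.
∫_0^3 v(x) φ(x) dx = ∫_0^3 (-6*x^4 + 18*x^3) dx. Term by term:
  ∫_0^3 -6*x^4 dx = -1458/5;  ∫_0^3 18*x^3 dx = 729/2.
Sum: -1458/5 + 729/2 = 729/10.
So RHS = -∫_0^3 v(x) φ(x) dx = -729/10.
LHS − RHS = 9 ≠ 0, so the identity fails.
(For a valid weak derivative the identity must hold for EVERY test function, in particular this one. The failure shows v is NOT the weak derivative of u.)
Correct weak derivative would be u'(x) = 6*x**2 - 2.
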